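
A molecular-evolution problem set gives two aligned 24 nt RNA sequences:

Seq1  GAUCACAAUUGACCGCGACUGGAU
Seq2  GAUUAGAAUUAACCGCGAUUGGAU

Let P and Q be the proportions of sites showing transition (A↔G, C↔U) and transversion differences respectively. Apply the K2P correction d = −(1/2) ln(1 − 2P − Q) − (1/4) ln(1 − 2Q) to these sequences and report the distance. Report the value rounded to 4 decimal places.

0.1942

The sequences differ at positions 4 (C/U, transition), 6 (C/G, transversion), 11 (G/A, transition), 19 (C/U, transition).
Of the 4 differences, 3 transitions and 1 transversion over 24 sites: P = 3/24 = 0.125000, Q = 1/24 = 0.041667.
d = −0.5·ln(0.708333) − 0.25·ln(0.916666) = −0.5·(-0.344841) − 0.25·(-0.087012) = 0.1942.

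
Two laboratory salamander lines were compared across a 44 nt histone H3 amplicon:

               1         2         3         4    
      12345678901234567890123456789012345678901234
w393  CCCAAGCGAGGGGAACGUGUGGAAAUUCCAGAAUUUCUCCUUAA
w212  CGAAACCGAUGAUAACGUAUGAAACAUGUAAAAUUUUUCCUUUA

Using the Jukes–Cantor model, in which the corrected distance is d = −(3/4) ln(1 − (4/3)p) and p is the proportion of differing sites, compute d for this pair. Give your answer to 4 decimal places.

Mismatches occur at site 2 (C→G), site 3 (C→A), site 6 (G→C), site 10 (G→U), site 12 (G→A), site 13 (G→U), site 19 (G→A), site 22 (G→A), site 25 (A→C), site 26 (U→A), site 28 (C→G), site 29 (C→U), site 31 (G→A), site 37 (C→U), site 43 (A→U).
p = 15/44 = 0.340909.
d = −0.75 · ln(1 − (4/3)·0.340909) = −0.75 · ln(0.545455) = −0.75 · (-0.606135) = 0.4546.

0.4546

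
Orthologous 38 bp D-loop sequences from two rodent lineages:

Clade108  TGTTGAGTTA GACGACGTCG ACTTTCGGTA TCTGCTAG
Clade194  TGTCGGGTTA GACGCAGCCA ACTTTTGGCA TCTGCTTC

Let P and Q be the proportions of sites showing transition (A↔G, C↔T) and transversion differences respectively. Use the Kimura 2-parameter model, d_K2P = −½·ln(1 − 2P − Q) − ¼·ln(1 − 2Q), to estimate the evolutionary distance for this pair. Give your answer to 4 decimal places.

0.3324

Mismatches occur at site 4 (T↔C, transition), site 6 (A↔G, transition), site 15 (A↔C, transversion), site 16 (C↔A, transversion), site 18 (T↔C, transition), site 20 (G↔A, transition), site 26 (C↔T, transition), site 29 (T↔C, transition), site 37 (A↔T, transversion), site 38 (G↔C, transversion).
Of the 10 differences, 6 transitions and 4 transversions over 38 sites: P = 6/38 = 0.157895, Q = 4/38 = 0.105263.
d = −0.5·ln(0.578947) − 0.25·ln(0.789474) = −0.5·(-0.546544) − 0.25·(-0.236388) = 0.3324.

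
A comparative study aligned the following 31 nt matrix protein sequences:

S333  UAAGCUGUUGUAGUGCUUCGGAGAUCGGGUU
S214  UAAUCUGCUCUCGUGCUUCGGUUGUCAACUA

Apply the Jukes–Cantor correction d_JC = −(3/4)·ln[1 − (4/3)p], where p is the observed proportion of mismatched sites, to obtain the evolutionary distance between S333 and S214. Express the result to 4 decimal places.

Differing sites — 4:G/U; 8:U/C; 10:G/C; 12:A/C; 22:A/U; 23:G/U; 24:A/G; 27:G/A; 28:G/A; 29:G/C; 31:U/A.
p = 11/31 = 0.354839.
d = −0.75 · ln(1 − (4/3)·0.354839) = −0.75 · ln(0.526881) = −0.75 · (-0.640781) = 0.4806.

0.4806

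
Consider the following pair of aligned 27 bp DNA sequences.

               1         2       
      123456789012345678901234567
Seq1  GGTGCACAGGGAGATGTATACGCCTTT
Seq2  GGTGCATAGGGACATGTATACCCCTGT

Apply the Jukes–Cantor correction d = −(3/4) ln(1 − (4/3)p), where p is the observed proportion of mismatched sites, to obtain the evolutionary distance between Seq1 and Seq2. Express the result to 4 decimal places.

Differing sites — 7:C/T; 13:G/C; 22:G/C; 26:T/G.
p = 4/27 = 0.148148.
d = −0.75 · ln(1 − (4/3)·0.148148) = −0.75 · ln(0.802469) = −0.75 · (-0.220062) = 0.1650.

0.1650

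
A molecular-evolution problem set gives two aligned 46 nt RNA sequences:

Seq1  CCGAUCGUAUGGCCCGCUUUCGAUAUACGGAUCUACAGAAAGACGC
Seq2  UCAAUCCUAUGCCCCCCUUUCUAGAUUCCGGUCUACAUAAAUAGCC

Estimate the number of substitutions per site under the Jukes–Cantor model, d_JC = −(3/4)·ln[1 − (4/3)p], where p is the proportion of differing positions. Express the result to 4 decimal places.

The sequences differ at positions 1 (C/U), 3 (G/A), 7 (G/C), 12 (G/C), 16 (G/C), 22 (G/U), 24 (U/G), 27 (A/U), 29 (G/C), 31 (A/G), 38 (G/U), 42 (G/U), 44 (C/G), 45 (G/C).
p = 14/46 = 0.304348.
d = −0.75 · ln(1 − (4/3)·0.304348) = −0.75 · ln(0.594203) = −0.75 · (-0.520534) = 0.3904.

0.3904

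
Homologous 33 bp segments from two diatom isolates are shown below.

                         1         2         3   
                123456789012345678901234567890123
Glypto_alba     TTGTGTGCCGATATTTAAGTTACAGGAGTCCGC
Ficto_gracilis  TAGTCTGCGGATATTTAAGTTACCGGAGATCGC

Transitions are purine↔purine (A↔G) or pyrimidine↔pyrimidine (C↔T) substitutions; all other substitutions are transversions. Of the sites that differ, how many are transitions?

The sequences differ at positions 2 (T/A, transversion), 5 (G/C, transversion), 9 (C/G, transversion), 24 (A/C, transversion), 29 (T/A, transversion), 30 (C/T, transition).
Of the 6 differences, 1 transition and 5 transversions, so the answer is 1.

1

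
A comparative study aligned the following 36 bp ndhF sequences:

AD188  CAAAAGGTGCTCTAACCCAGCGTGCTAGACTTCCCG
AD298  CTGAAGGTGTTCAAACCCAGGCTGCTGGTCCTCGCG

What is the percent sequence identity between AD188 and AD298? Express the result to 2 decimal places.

Mismatches occur at site 2 (A→T), site 3 (A→G), site 10 (C→T), site 13 (T→A), site 21 (C→G), site 22 (G→C), site 27 (A→G), site 29 (A→T), site 31 (T→C), site 34 (C→G).
26 of the 36 sites match, so the percent identity is 26/36 × 100 = 72.22%.

72.22%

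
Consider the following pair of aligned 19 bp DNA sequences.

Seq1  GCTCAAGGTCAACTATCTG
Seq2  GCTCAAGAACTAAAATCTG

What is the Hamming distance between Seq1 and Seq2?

The sequences differ at positions 8 (G/A), 9 (T/A), 11 (A/T), 13 (C/A), 14 (T/A).
That gives 5 mismatches out of 19 aligned sites, so the Hamming distance is 5.

5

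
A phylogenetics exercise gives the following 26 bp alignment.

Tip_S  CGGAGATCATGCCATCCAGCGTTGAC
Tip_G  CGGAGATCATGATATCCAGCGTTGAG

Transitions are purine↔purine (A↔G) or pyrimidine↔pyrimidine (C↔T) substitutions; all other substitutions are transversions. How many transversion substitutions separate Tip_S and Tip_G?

Mismatches occur at site 12 (C↔A, transversion), site 13 (C↔T, transition), site 26 (C↔G, transversion).
Of the 3 differences, 1 transition and 2 transversions, so the answer is 2.

2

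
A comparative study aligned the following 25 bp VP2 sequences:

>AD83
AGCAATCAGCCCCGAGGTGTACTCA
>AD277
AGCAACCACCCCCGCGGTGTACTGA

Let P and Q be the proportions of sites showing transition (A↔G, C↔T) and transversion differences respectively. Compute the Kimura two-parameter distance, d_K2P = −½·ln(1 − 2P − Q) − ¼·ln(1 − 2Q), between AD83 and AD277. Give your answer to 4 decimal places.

0.1802

Mismatches occur at site 6 (T→C, transition), site 9 (G→C, transversion), site 15 (A→C, transversion), site 24 (C→G, transversion).
Of the 4 differences, 1 transition and 3 transversions over 25 sites: P = 1/25 = 0.040000, Q = 3/25 = 0.120000.
d = −0.5·ln(0.800000) − 0.25·ln(0.760000) = −0.5·(-0.223144) − 0.25·(-0.274437) = 0.1802.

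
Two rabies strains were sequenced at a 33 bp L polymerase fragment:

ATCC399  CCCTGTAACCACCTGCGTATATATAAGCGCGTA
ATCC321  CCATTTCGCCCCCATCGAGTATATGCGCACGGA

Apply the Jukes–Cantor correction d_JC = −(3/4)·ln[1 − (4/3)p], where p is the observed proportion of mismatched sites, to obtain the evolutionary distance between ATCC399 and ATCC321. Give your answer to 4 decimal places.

Differing sites — 3:C/A; 5:G/T; 7:A/C; 8:A/G; 11:A/C; 14:T/A; 15:G/T; 18:T/A; 19:A/G; 25:A/G; 26:A/C; 29:G/A; 32:T/G.
p = 13/33 = 0.393939.
d = −0.75 · ln(1 − (4/3)·0.393939) = −0.75 · ln(0.474748) = −0.75 · (-0.744971) = 0.5587.

0.5587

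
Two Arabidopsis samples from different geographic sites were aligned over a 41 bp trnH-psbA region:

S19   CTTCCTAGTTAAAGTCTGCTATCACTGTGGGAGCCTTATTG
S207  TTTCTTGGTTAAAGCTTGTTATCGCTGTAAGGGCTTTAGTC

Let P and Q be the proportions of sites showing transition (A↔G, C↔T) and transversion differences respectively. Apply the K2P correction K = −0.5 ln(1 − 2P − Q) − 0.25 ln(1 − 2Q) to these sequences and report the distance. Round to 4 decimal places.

The sequences differ at positions 1 (C/T, transition), 5 (C/T, transition), 7 (A/G, transition), 15 (T/C, transition), 16 (C/T, transition), 19 (C/T, transition), 24 (A/G, transition), 29 (G/A, transition), 30 (G/A, transition), 32 (A/G, transition), 35 (C/T, transition), 39 (T/G, transversion), 41 (G/C, transversion).
Of the 13 differences, 11 transitions and 2 transversions over 41 sites: P = 11/41 = 0.268293, Q = 2/41 = 0.048780.
d = −0.5·ln(0.414634) − 0.25·ln(0.902440) = −0.5·(-0.880359) − 0.25·(-0.102653) = 0.4658.

0.4658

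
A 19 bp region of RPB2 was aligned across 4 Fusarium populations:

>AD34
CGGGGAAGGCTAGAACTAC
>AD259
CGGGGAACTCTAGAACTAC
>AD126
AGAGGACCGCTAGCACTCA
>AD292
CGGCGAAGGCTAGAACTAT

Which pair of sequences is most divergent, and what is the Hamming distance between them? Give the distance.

8

Pairwise Hamming distances:
  AD34 vs AD259: 2
  AD34 vs AD126: 7
  AD34 vs AD292: 2
  AD259 vs AD126: 7
  AD259 vs AD292: 4
  AD126 vs AD292: 8
The largest is 8, between AD126 and AD292.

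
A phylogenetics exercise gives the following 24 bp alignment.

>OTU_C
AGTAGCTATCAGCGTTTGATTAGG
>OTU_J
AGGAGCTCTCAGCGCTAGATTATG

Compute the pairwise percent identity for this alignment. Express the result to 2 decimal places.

The sequences differ at positions 3 (T/G), 8 (A/C), 15 (T/C), 17 (T/A), 23 (G/T).
19 of the 24 sites match, so the percent identity is 19/24 × 100 = 79.17%.

79.17%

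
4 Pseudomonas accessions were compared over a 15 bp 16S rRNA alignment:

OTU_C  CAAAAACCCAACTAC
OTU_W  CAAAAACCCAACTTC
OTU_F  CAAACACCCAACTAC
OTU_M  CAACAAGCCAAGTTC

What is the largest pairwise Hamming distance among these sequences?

Pairwise Hamming distances:
  OTU_C vs OTU_W: 1
  OTU_C vs OTU_F: 1
  OTU_C vs OTU_M: 4
  OTU_W vs OTU_F: 2
  OTU_W vs OTU_M: 3
  OTU_F vs OTU_M: 5
The largest is 5, between OTU_F and OTU_M.

5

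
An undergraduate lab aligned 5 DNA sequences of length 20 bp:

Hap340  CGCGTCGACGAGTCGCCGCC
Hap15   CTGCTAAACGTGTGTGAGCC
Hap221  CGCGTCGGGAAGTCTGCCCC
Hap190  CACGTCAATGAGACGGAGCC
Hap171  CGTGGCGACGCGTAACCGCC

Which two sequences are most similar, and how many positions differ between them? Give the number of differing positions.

Pairwise Hamming distances:
  Hap340 vs Hap15: 10
  Hap340 vs Hap221: 6
  Hap340 vs Hap190: 6
  Hap340 vs Hap171: 5
  Hap15 vs Hap221: 12
  Hap15 vs Hap190: 9
  Hap15 vs Hap171: 11
  Hap221 vs Hap190: 9
  Hap221 vs Hap171: 10
  Hap190 vs Hap171: 11
The smallest is 5, between Hap340 and Hap171.

5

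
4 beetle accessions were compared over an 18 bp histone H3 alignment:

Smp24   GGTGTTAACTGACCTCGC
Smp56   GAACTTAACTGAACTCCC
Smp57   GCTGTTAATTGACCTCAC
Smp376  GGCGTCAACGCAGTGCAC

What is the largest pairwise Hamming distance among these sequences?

10

Pairwise Hamming distances:
  Smp24 vs Smp56: 5
  Smp24 vs Smp57: 3
  Smp24 vs Smp376: 8
  Smp56 vs Smp57: 6
  Smp56 vs Smp376: 10
  Smp57 vs Smp376: 9
The largest is 10, between Smp56 and Smp376.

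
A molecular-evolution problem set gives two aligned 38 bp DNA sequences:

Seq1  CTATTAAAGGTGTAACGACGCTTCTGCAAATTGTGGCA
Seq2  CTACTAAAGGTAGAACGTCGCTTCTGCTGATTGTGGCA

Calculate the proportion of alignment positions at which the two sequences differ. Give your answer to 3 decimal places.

0.158

Mismatches occur at site 4 (T↔C), site 12 (G↔A), site 13 (T↔G), site 18 (A↔T), site 28 (A↔T), site 29 (A↔G).
There are 6 differences over 38 sites, so p = 6/38 = 0.158.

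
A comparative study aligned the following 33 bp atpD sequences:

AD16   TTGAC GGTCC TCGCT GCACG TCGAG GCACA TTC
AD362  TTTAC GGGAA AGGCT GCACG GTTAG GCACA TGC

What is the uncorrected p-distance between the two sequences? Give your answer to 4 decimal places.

Mismatches occur at site 3 (G/T), site 8 (T/G), site 9 (C/A), site 10 (C/A), site 11 (T/A), site 12 (C/G), site 21 (T/G), site 22 (C/T), site 23 (G/T), site 32 (T/G).
There are 10 differences over 33 sites, so p = 10/33 = 0.3030.

0.3030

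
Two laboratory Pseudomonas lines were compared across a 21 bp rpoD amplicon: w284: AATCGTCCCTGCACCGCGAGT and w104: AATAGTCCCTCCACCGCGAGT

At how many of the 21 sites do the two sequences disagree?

2

Differing sites — 4:C/A; 11:G/C.
That gives 2 mismatches out of 21 aligned sites, so the Hamming distance is 2.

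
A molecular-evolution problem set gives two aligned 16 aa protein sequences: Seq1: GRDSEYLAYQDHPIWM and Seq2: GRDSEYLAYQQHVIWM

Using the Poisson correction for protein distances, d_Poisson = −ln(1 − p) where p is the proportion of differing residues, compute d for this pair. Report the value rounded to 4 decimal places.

Differing sites — 11:D/Q; 13:P/V.
p = 2/16 = 0.125000.
d = −ln(1 − 0.125000) = −ln(0.875000) = 0.1335.

0.1335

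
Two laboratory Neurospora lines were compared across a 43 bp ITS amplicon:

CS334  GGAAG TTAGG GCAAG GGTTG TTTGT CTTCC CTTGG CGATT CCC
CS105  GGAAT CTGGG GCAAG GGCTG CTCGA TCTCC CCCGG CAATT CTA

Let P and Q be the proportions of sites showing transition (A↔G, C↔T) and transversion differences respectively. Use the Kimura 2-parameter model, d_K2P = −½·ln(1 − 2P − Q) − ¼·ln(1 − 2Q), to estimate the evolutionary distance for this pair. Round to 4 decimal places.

0.4730

The sequences differ at positions 5 (G/T, transversion), 6 (T/C, transition), 8 (A/G, transition), 18 (T/C, transition), 21 (T/C, transition), 23 (T/C, transition), 25 (T/A, transversion), 26 (C/T, transition), 27 (T/C, transition), 32 (T/C, transition), 33 (T/C, transition), 37 (G/A, transition), 42 (C/T, transition), 43 (C/A, transversion).
Of the 14 differences, 11 transitions and 3 transversions over 43 sites: P = 11/43 = 0.255814, Q = 3/43 = 0.069767.
d = −0.5·ln(0.418605) − 0.25·ln(0.860466) = −0.5·(-0.870828) − 0.25·(-0.150281) = 0.4730.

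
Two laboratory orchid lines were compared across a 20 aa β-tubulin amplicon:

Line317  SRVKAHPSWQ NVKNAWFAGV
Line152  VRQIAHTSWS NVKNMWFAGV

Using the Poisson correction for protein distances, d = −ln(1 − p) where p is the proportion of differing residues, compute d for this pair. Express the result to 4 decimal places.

The sequences differ at positions 1 (S/V), 3 (V/Q), 4 (K/I), 7 (P/T), 10 (Q/S), 15 (A/M).
p = 6/20 = 0.300000.
d = −ln(1 − 0.300000) = −ln(0.700000) = 0.3567.

0.3567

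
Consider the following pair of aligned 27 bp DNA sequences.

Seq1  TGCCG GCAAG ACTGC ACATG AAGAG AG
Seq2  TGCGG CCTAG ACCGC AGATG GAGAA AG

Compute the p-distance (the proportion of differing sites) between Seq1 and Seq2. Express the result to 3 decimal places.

Mismatches occur at site 4 (C↔G), site 6 (G↔C), site 8 (A↔T), site 13 (T↔C), site 17 (C↔G), site 21 (A↔G), site 25 (G↔A).
There are 7 differences over 27 sites, so p = 7/27 = 0.259.

0.259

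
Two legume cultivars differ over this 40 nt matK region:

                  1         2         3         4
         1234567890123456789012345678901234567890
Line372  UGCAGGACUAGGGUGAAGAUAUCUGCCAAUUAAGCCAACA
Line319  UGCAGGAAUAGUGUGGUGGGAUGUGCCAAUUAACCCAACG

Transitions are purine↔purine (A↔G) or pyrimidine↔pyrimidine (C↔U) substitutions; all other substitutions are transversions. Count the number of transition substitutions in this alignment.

3

The sequences differ at positions 8 (C/A, transversion), 12 (G/U, transversion), 16 (A/G, transition), 17 (A/U, transversion), 19 (A/G, transition), 20 (U/G, transversion), 23 (C/G, transversion), 34 (G/C, transversion), 40 (A/G, transition).
Of the 9 differences, 3 transitions and 6 transversions, so the answer is 3.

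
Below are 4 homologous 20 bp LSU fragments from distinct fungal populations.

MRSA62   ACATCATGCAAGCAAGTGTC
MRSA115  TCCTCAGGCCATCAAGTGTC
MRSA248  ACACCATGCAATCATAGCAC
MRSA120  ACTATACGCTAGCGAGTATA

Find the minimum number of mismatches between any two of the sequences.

5

Pairwise Hamming distances:
  MRSA62 vs MRSA115: 5
  MRSA62 vs MRSA248: 7
  MRSA62 vs MRSA120: 8
  MRSA115 vs MRSA248: 10
  MRSA115 vs MRSA120: 10
  MRSA248 vs MRSA120: 13
The smallest is 5, between MRSA62 and MRSA115.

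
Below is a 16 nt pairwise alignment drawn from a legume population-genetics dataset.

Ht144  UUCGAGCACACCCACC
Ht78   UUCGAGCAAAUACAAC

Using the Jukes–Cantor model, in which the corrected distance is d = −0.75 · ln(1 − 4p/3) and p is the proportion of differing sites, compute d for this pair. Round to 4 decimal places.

Mismatches occur at site 9 (C↔A), site 11 (C↔U), site 12 (C↔A), site 15 (C↔A).
p = 4/16 = 0.250000.
d = −0.75 · ln(1 − (4/3)·0.250000) = −0.75 · ln(0.666667) = −0.75 · (-0.405465) = 0.3041.

0.3041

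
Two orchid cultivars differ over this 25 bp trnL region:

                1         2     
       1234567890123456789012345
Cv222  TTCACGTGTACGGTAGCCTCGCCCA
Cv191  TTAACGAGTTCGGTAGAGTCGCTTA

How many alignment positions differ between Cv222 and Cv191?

7

Differing sites — 3:C/A; 7:T/A; 10:A/T; 17:C/A; 18:C/G; 23:C/T; 24:C/T.
That gives 7 mismatches out of 25 aligned sites, so the Hamming distance is 7.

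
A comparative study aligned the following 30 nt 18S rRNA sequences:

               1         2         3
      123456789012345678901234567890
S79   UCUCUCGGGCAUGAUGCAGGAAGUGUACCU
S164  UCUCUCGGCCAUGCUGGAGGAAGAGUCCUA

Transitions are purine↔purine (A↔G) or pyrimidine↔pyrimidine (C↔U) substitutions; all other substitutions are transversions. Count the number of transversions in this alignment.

The sequences differ at positions 9 (G/C, transversion), 14 (A/C, transversion), 17 (C/G, transversion), 24 (U/A, transversion), 27 (A/C, transversion), 29 (C/U, transition), 30 (U/A, transversion).
Of the 7 differences, 1 transition and 6 transversions, so the answer is 6.

6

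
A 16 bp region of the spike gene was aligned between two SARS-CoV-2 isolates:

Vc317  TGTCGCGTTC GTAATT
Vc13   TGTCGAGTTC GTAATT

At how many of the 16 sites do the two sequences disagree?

1

Differing sites — 6:C/A.
That gives 1 mismatch out of 16 aligned sites, so the Hamming distance is 1.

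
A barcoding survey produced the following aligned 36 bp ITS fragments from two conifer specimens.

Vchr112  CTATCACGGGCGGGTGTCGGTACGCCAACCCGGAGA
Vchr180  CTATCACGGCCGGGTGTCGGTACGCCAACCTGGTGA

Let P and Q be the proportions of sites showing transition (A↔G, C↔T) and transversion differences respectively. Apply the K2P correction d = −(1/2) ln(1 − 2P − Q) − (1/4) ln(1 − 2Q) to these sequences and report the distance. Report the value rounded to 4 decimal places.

0.0883

Differing sites — 10:G/C (Tv); 31:C/T (Ti); 34:A/T (Tv).
Of the 3 differences, 1 transition and 2 transversions over 36 sites: P = 1/36 = 0.027778, Q = 2/36 = 0.055556.
d = −0.5·ln(0.888888) − 0.25·ln(0.888888) = −0.5·(-0.117784) − 0.25·(-0.117784) = 0.0883.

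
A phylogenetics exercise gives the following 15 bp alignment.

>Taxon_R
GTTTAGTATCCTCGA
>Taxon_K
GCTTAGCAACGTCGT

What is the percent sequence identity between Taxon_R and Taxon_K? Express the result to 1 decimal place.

66.7%

The sequences differ at positions 2 (T/C), 7 (T/C), 9 (T/A), 11 (C/G), 15 (A/T).
10 of the 15 sites match, so the percent identity is 10/15 × 100 = 66.7%.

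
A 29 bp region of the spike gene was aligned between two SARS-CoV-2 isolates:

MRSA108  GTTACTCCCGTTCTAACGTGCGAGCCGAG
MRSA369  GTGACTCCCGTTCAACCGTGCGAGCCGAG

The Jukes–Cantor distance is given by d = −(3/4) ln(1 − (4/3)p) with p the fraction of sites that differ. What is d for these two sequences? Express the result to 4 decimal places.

Mismatches occur at site 3 (T/G), site 14 (T/A), site 16 (A/C).
p = 3/29 = 0.103448.
d = −0.75 · ln(1 − (4/3)·0.103448) = −0.75 · ln(0.862069) = −0.75 · (-0.148420) = 0.1113.

0.1113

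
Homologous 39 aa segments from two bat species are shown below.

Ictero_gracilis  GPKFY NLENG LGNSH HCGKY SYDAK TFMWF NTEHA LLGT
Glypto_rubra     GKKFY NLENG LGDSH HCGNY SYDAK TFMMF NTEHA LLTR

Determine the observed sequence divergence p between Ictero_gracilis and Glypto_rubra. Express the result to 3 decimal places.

The sequences differ at positions 2 (P/K), 13 (N/D), 19 (K/N), 29 (W/M), 38 (G/T), 39 (T/R).
There are 6 differences over 39 sites, so p = 6/39 = 0.154.

0.154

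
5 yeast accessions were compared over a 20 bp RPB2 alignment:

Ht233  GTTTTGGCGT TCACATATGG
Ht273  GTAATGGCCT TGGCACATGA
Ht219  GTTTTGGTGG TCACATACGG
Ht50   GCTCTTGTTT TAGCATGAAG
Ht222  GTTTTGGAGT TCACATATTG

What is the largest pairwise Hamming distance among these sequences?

12

Pairwise Hamming distances:
  Ht233 vs Ht273: 7
  Ht233 vs Ht219: 3
  Ht233 vs Ht50: 10
  Ht233 vs Ht222: 2
  Ht273 vs Ht219: 10
  Ht273 vs Ht50: 12
  Ht273 vs Ht222: 9
  Ht219 vs Ht50: 10
  Ht219 vs Ht222: 4
  Ht50 vs Ht222: 10
The largest is 12, between Ht273 and Ht50.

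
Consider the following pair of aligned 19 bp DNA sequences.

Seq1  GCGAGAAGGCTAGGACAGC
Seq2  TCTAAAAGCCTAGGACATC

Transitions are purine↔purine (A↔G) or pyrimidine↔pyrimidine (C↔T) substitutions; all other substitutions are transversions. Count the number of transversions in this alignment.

4

Differing sites — 1:G/T (Tv); 3:G/T (Tv); 5:G/A (Ti); 9:G/C (Tv); 18:G/T (Tv).
Of the 5 differences, 1 transition and 4 transversions, so the answer is 4.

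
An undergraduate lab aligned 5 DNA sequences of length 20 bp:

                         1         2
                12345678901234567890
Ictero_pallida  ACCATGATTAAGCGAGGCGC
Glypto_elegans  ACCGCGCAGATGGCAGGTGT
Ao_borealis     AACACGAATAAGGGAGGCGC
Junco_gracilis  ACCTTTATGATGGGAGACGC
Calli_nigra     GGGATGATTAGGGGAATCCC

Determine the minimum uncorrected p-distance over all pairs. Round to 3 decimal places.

Pairwise Hamming distances:
  Ictero_pallida vs Glypto_elegans: 10
  Ictero_pallida vs Ao_borealis: 4
  Ictero_pallida vs Junco_gracilis: 6
  Ictero_pallida vs Calli_nigra: 8
  Glypto_elegans vs Ao_borealis: 8
  Glypto_elegans vs Junco_gracilis: 9
  Glypto_elegans vs Calli_nigra: 15
  Ao_borealis vs Junco_gracilis: 8
  Ao_borealis vs Calli_nigra: 9
  Junco_gracilis vs Calli_nigra: 10
The smallest is 4 mismatches, between Ictero_pallida and Ao_borealis; p = 4/20 = 0.200.

0.200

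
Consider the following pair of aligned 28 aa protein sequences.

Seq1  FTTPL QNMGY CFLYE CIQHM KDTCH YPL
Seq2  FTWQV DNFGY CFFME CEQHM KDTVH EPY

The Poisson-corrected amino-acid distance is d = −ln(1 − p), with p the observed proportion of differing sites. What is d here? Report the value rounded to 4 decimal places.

Mismatches occur at site 3 (T/W), site 4 (P/Q), site 5 (L/V), site 6 (Q/D), site 8 (M/F), site 13 (L/F), site 14 (Y/M), site 17 (I/E), site 24 (C/V), site 26 (Y/E), site 28 (L/Y).
p = 11/28 = 0.392857.
d = −ln(1 − 0.392857) = −ln(0.607143) = 0.4990.

0.4990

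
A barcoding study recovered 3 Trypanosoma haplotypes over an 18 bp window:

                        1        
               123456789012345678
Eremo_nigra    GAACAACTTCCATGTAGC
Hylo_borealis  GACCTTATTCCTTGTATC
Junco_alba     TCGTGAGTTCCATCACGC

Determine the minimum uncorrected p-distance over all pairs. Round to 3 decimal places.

0.333

Pairwise Hamming distances:
  Eremo_nigra vs Hylo_borealis: 6
  Eremo_nigra vs Junco_alba: 9
  Hylo_borealis vs Junco_alba: 12
The smallest is 6 mismatches, between Eremo_nigra and Hylo_borealis; p = 6/18 = 0.333.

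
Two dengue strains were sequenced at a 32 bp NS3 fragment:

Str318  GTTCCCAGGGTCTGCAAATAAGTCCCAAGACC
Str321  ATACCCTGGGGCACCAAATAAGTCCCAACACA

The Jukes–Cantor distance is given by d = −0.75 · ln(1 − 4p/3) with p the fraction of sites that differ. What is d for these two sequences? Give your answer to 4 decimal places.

0.3041

The sequences differ at positions 1 (G/A), 3 (T/A), 7 (A/T), 11 (T/G), 13 (T/A), 14 (G/C), 29 (G/C), 32 (C/A).
p = 8/32 = 0.250000.
d = −0.75 · ln(1 − (4/3)·0.250000) = −0.75 · ln(0.666667) = −0.75 · (-0.405465) = 0.3041.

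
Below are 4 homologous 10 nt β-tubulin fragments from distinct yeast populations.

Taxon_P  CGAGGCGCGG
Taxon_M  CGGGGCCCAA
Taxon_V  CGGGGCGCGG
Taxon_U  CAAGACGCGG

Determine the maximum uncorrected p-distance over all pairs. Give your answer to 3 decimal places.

Pairwise Hamming distances:
  Taxon_P vs Taxon_M: 4
  Taxon_P vs Taxon_V: 1
  Taxon_P vs Taxon_U: 2
  Taxon_M vs Taxon_V: 3
  Taxon_M vs Taxon_U: 6
  Taxon_V vs Taxon_U: 3
The largest is 6 mismatches, between Taxon_M and Taxon_U; p = 6/10 = 0.600.

0.600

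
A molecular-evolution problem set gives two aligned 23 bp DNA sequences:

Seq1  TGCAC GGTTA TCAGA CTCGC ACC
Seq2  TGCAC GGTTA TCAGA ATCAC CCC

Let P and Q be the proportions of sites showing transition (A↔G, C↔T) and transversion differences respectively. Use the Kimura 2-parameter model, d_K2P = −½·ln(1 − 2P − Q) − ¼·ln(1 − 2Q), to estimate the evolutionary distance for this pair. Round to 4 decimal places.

Mismatches occur at site 16 (C/A, transversion), site 19 (G/A, transition), site 21 (A/C, transversion).
Of the 3 differences, 1 transition and 2 transversions over 23 sites: P = 1/23 = 0.043478, Q = 2/23 = 0.086957.
d = −0.5·ln(0.826087) − 0.25·ln(0.826086) = −0.5·(-0.191055) − 0.25·(-0.191056) = 0.1433.

0.1433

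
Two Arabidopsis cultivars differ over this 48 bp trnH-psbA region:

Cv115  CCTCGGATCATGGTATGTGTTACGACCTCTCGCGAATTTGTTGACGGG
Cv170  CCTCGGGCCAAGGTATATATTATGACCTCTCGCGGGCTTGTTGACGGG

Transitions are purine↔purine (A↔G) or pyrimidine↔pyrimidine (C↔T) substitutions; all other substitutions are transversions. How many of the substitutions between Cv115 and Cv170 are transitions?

Differing sites — 7:A/G (Ti); 8:T/C (Ti); 11:T/A (Tv); 17:G/A (Ti); 19:G/A (Ti); 23:C/T (Ti); 35:A/G (Ti); 36:A/G (Ti); 37:T/C (Ti).
Of the 9 differences, 8 transitions and 1 transversion, so the answer is 8.

8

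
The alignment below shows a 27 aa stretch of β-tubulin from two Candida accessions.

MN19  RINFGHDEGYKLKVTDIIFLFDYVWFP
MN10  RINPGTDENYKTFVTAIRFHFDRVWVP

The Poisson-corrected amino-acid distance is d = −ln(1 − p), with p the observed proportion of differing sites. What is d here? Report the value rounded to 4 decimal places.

0.4626

The sequences differ at positions 4 (F/P), 6 (H/T), 9 (G/N), 12 (L/T), 13 (K/F), 16 (D/A), 18 (I/R), 20 (L/H), 23 (Y/R), 26 (F/V).
p = 10/27 = 0.370370.
d = −ln(1 − 0.370370) = −ln(0.629630) = 0.4626.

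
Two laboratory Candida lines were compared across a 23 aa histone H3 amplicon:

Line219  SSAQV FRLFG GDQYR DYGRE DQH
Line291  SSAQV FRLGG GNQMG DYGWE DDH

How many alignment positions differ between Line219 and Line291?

6

Mismatches occur at site 9 (F↔G), site 12 (D↔N), site 14 (Y↔M), site 15 (R↔G), site 19 (R↔W), site 22 (Q↔D).
That gives 6 mismatches out of 23 aligned sites, so the Hamming distance is 6.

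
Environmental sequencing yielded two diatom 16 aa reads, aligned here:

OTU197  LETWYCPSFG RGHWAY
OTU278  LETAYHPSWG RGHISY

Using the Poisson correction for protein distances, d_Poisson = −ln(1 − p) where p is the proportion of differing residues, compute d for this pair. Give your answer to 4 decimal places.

Mismatches occur at site 4 (W→A), site 6 (C→H), site 9 (F→W), site 14 (W→I), site 15 (A→S).
p = 5/16 = 0.312500.
d = −ln(1 − 0.312500) = −ln(0.687500) = 0.3747.

0.3747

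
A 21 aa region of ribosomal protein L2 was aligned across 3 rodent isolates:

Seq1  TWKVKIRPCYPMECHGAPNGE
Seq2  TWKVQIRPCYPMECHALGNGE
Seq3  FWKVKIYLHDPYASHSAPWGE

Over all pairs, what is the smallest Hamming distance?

Pairwise Hamming distances:
  Seq1 vs Seq2: 4
  Seq1 vs Seq3: 10
  Seq2 vs Seq3: 13
The smallest is 4, between Seq1 and Seq2.

4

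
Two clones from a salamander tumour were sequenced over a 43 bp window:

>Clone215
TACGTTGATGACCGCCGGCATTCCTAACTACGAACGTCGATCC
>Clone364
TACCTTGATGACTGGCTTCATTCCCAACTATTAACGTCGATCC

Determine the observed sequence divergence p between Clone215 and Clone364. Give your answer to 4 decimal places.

0.1860

Mismatches occur at site 4 (G/C), site 13 (C/T), site 15 (C/G), site 17 (G/T), site 18 (G/T), site 25 (T/C), site 31 (C/T), site 32 (G/T).
There are 8 differences over 43 sites, so p = 8/43 = 0.1860.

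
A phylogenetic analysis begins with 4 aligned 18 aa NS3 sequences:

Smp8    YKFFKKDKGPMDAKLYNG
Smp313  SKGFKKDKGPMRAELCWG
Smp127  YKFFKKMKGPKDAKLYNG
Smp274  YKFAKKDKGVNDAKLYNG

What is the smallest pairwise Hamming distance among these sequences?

Pairwise Hamming distances:
  Smp8 vs Smp313: 6
  Smp8 vs Smp127: 2
  Smp8 vs Smp274: 3
  Smp313 vs Smp127: 8
  Smp313 vs Smp274: 9
  Smp127 vs Smp274: 4
The smallest is 2, between Smp8 and Smp127.

2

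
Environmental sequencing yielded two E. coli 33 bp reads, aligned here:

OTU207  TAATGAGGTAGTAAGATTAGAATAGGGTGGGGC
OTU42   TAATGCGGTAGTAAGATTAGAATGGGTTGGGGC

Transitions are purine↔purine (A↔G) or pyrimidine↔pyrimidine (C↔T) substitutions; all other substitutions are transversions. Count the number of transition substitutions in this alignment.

Mismatches occur at site 6 (A↔C, transversion), site 24 (A↔G, transition), site 27 (G↔T, transversion).
Of the 3 differences, 1 transition and 2 transversions, so the answer is 1.

1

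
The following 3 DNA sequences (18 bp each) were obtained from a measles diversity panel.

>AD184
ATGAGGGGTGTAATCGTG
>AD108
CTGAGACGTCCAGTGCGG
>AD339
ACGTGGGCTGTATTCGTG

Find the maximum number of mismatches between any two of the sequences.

Pairwise Hamming distances:
  AD184 vs AD108: 9
  AD184 vs AD339: 4
  AD108 vs AD339: 12
The largest is 12, between AD108 and AD339.

12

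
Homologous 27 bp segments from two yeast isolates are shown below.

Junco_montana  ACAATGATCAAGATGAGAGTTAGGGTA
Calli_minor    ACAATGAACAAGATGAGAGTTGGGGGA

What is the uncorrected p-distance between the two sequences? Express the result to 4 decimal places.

0.1111

Differing sites — 8:T/A; 22:A/G; 26:T/G.
There are 3 differences over 27 sites, so p = 3/27 = 0.1111.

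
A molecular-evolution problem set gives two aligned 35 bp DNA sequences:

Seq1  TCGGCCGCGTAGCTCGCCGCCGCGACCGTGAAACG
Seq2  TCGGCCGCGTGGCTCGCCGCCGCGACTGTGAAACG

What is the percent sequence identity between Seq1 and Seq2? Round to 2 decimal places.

94.29%

The sequences differ at positions 11 (A/G), 27 (C/T).
33 of the 35 sites match, so the percent identity is 33/35 × 100 = 94.29%.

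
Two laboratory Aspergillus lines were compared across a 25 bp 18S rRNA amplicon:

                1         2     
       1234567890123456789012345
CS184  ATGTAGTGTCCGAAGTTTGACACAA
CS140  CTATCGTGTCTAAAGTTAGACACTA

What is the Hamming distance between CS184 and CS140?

7

Mismatches occur at site 1 (A→C), site 3 (G→A), site 5 (A→C), site 11 (C→T), site 12 (G→A), site 18 (T→A), site 24 (A→T).
That gives 7 mismatches out of 25 aligned sites, so the Hamming distance is 7.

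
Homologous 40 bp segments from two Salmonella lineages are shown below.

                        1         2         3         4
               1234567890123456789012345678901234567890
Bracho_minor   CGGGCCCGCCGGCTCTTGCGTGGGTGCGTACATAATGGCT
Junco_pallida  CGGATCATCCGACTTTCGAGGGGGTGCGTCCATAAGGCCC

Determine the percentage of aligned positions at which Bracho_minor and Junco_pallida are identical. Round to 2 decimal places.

67.50%

Differing sites — 4:G/A; 5:C/T; 7:C/A; 8:G/T; 12:G/A; 15:C/T; 17:T/C; 19:C/A; 21:T/G; 30:A/C; 36:T/G; 38:G/C; 40:T/C.
27 of the 40 sites match, so the percent identity is 27/40 × 100 = 67.50%.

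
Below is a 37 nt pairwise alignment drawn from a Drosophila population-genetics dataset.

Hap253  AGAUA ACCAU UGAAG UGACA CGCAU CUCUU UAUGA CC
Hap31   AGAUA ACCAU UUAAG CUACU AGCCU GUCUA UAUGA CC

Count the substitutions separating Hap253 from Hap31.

8

Mismatches occur at site 12 (G→U), site 16 (U→C), site 17 (G→U), site 20 (A→U), site 21 (C→A), site 24 (A→C), site 26 (C→G), site 30 (U→A).
That gives 8 mismatches out of 37 aligned sites, so the Hamming distance is 8.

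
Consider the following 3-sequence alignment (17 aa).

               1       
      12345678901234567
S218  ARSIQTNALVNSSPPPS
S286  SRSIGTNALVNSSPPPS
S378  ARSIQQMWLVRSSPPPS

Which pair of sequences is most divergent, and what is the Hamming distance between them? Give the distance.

6

Pairwise Hamming distances:
  S218 vs S286: 2
  S218 vs S378: 4
  S286 vs S378: 6
The largest is 6, between S286 and S378.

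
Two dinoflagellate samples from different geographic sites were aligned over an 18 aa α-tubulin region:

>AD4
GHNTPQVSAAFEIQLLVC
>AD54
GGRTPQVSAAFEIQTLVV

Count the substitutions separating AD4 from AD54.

4

Mismatches occur at site 2 (H↔G), site 3 (N↔R), site 15 (L↔T), site 18 (C↔V).
That gives 4 mismatches out of 18 aligned sites, so the Hamming distance is 4.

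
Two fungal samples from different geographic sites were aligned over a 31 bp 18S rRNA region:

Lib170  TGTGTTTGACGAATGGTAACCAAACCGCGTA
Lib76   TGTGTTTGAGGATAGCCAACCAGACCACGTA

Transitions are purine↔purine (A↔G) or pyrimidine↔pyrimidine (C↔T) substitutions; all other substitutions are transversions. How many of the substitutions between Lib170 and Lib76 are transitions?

The sequences differ at positions 10 (C/G, transversion), 13 (A/T, transversion), 14 (T/A, transversion), 16 (G/C, transversion), 17 (T/C, transition), 23 (A/G, transition), 27 (G/A, transition).
Of the 7 differences, 3 transitions and 4 transversions, so the answer is 3.

3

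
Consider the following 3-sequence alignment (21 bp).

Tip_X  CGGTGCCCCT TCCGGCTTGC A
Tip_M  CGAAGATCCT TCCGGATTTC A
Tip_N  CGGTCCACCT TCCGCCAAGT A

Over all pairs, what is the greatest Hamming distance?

11

Pairwise Hamming distances:
  Tip_X vs Tip_M: 6
  Tip_X vs Tip_N: 6
  Tip_M vs Tip_N: 11
The largest is 11, between Tip_M and Tip_N.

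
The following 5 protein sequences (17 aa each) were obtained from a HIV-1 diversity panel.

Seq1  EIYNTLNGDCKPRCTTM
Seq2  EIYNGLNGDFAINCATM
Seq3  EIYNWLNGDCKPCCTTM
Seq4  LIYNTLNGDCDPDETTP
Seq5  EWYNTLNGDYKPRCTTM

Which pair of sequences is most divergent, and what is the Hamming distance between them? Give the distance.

Pairwise Hamming distances:
  Seq1 vs Seq2: 6
  Seq1 vs Seq3: 2
  Seq1 vs Seq4: 5
  Seq1 vs Seq5: 2
  Seq2 vs Seq3: 6
  Seq2 vs Seq4: 9
  Seq2 vs Seq5: 7
  Seq3 vs Seq4: 6
  Seq3 vs Seq5: 4
  Seq4 vs Seq5: 7
The largest is 9, between Seq2 and Seq4.

9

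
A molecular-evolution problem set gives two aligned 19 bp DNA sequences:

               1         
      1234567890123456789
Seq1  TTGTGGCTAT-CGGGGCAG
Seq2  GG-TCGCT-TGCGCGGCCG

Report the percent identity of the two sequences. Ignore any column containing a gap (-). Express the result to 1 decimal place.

68.8%

Excluding the 3 gap columns leaves 16 comparable sites.
Mismatches occur at site 1 (T/G), site 2 (T/G), site 5 (G/C), site 14 (G/C), site 18 (A/C).
11 of the 16 comparable sites match, so the percent identity is 11/16 × 100 = 68.8%.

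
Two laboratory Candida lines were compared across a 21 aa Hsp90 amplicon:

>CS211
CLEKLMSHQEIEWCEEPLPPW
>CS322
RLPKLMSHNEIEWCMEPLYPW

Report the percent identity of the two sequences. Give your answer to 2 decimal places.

76.19%

Mismatches occur at site 1 (C→R), site 3 (E→P), site 9 (Q→N), site 15 (E→M), site 19 (P→Y).
16 of the 21 sites match, so the percent identity is 16/21 × 100 = 76.19%.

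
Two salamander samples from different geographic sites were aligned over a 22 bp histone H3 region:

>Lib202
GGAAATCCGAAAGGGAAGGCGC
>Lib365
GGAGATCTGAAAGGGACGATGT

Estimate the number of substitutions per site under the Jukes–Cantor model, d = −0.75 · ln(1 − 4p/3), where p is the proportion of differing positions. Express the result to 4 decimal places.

0.3390

Differing sites — 4:A/G; 8:C/T; 17:A/C; 19:G/A; 20:C/T; 22:C/T.
p = 6/22 = 0.272727.
d = −0.75 · ln(1 − (4/3)·0.272727) = −0.75 · ln(0.636364) = −0.75 · (-0.451985) = 0.3390.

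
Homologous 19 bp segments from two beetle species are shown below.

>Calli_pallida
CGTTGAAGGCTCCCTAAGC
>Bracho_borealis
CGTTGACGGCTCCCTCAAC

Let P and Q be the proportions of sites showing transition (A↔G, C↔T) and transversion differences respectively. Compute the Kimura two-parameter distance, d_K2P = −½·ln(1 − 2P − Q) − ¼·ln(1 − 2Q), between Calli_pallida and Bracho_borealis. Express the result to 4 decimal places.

0.1773

The sequences differ at positions 7 (A/C, transversion), 16 (A/C, transversion), 18 (G/A, transition).
Of the 3 differences, 1 transition and 2 transversions over 19 sites: P = 1/19 = 0.052632, Q = 2/19 = 0.105263.
d = −0.5·ln(0.789473) − 0.25·ln(0.789474) = −0.5·(-0.236390) − 0.25·(-0.236388) = 0.1773.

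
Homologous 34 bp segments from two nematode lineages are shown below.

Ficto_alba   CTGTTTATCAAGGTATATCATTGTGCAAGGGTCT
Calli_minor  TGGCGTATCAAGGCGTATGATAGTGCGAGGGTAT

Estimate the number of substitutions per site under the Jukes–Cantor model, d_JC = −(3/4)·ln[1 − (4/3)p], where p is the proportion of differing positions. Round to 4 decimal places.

Mismatches occur at site 1 (C/T), site 2 (T/G), site 4 (T/C), site 5 (T/G), site 14 (T/C), site 15 (A/G), site 19 (C/G), site 22 (T/A), site 27 (A/G), site 33 (C/A).
p = 10/34 = 0.294118.
d = −0.75 · ln(1 − (4/3)·0.294118) = −0.75 · ln(0.607843) = −0.75 · (-0.497839) = 0.3734.

0.3734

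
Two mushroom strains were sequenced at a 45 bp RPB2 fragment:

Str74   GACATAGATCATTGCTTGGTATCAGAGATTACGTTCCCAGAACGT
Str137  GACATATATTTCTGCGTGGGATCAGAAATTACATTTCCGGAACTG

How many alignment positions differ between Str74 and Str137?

12

The sequences differ at positions 7 (G/T), 10 (C/T), 11 (A/T), 12 (T/C), 16 (T/G), 20 (T/G), 27 (G/A), 33 (G/A), 36 (C/T), 39 (A/G), 44 (G/T), 45 (T/G).
That gives 12 mismatches out of 45 aligned sites, so the Hamming distance is 12.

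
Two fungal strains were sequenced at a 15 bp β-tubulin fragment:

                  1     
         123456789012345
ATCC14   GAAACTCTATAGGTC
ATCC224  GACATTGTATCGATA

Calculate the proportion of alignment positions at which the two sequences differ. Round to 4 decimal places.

Mismatches occur at site 3 (A↔C), site 5 (C↔T), site 7 (C↔G), site 11 (A↔C), site 13 (G↔A), site 15 (C↔A).
There are 6 differences over 15 sites, so p = 6/15 = 0.4000.

0.4000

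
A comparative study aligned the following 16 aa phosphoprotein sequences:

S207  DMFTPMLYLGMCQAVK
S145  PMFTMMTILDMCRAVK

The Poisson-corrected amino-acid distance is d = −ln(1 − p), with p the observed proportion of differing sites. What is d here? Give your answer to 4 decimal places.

0.4700

Mismatches occur at site 1 (D↔P), site 5 (P↔M), site 7 (L↔T), site 8 (Y↔I), site 10 (G↔D), site 13 (Q↔R).
p = 6/16 = 0.375000.
d = −ln(1 − 0.375000) = −ln(0.625000) = 0.4700.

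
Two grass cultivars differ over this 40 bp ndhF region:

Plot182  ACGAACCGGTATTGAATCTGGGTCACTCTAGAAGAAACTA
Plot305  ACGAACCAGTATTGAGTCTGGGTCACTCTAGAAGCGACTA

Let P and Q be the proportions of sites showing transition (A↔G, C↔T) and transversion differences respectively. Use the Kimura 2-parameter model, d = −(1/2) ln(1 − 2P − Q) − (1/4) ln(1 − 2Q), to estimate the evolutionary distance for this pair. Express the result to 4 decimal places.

0.1090

The sequences differ at positions 8 (G/A, transition), 16 (A/G, transition), 35 (A/C, transversion), 36 (A/G, transition).
Of the 4 differences, 3 transitions and 1 transversion over 40 sites: P = 3/40 = 0.075000, Q = 1/40 = 0.025000.
d = −0.5·ln(0.825000) − 0.25·ln(0.950000) = −0.5·(-0.192372) − 0.25·(-0.051293) = 0.1090.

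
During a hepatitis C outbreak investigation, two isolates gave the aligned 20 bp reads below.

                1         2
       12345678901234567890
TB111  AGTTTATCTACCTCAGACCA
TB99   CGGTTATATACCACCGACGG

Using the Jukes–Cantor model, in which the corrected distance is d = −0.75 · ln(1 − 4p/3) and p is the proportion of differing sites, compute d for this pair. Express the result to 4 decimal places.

0.4715

The sequences differ at positions 1 (A/C), 3 (T/G), 8 (C/A), 13 (T/A), 15 (A/C), 19 (C/G), 20 (A/G).
p = 7/20 = 0.350000.
d = −0.75 · ln(1 − (4/3)·0.350000) = −0.75 · ln(0.533333) = −0.75 · (-0.628609) = 0.4715.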